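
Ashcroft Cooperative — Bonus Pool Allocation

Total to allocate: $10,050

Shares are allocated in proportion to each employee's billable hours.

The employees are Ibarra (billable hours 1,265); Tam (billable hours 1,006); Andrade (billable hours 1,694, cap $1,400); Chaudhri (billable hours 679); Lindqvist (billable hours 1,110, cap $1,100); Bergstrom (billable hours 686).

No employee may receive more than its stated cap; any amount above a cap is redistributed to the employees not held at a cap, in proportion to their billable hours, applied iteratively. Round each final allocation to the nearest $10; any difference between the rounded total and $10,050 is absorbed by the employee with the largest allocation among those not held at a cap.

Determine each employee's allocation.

Ibarra: $2,630; Tam: $2,090; Andrade: $1,400; Chaudhri: $1,410; Lindqvist: $1,100; Bergstrom: $1,420

Sum of billable hours: 6,440.
Proportional shares (ignoring caps): Ibarra 1,974.11; Tam 1,569.92; Andrade 2,643.59; Chaudhri 1,059.62; Lindqvist 1,732.22; Bergstrom 1,070.54.
Held at cap: Andrade ($1,400), Lindqvist ($1,100); residual $7,550 reallocated over remaining billable hours 3,636.
Redistributed shares: Ibarra 2,626.72 → $2,630; Tam 2,088.92 → $2,090; Chaudhri 1,409.91 → $1,410; Bergstrom 1,424.45 → $1,420.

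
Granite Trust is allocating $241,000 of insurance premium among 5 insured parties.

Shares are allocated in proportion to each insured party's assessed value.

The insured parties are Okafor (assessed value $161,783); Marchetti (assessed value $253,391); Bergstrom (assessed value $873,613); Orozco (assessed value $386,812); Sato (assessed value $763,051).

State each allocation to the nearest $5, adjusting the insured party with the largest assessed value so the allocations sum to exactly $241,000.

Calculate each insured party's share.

Okafor: $15,990 · Marchetti: $25,040 · Bergstrom: $86,335 · Orozco: $38,225 · Sato: $75,410

Total assessed value = 161,783 + 253,391 + 873,613 + 386,812 + 763,051 = 2,438,650.
Pro-rata amounts: Okafor 15,988.23; Marchetti 25,041.41; Bergstrom 86,334.95; Orozco 38,226.76; Sato 75,408.64.
After rounding ($5): Okafor $15,990; Marchetti $25,040; Bergstrom $86,335; Orozco $38,225; Sato $75,410. Sum = $241,000.
No rounding difference to absorb.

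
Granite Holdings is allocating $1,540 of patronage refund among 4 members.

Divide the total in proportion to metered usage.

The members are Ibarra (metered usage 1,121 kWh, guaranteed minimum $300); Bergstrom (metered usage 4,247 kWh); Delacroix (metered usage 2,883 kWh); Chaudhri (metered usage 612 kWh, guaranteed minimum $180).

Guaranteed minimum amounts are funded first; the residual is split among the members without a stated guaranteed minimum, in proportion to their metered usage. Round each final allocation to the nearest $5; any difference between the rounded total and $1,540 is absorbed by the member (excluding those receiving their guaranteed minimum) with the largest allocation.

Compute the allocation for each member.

Fund the minimums — Ibarra $300; Chaudhri $180. Residual $1,060.
Residual split over remaining metered usage 7,130: Bergstrom 631.39 → $630; Delacroix 428.61 → $430.

Ibarra: $300 · Bergstrom: $630 · Delacroix: $430 · Chaudhri: $180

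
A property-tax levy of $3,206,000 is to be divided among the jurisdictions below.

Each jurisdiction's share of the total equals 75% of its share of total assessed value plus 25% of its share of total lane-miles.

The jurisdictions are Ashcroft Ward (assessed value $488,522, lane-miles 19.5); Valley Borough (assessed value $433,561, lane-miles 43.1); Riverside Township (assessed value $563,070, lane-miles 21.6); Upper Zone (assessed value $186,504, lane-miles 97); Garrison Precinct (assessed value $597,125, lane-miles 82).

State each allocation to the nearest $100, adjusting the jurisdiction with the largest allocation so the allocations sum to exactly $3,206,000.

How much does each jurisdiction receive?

Ashcroft Ward: $577,100 | Valley Borough: $590,700 | Riverside Township: $662,500 | Upper Zone: $493,000 | Garrison Precinct: $882,700

Totals — assessed value 2,268,782, lane-miles 263.2.
Combined weights (75% assessed value + 25% lane-miles): Ashcroft Ward 0.1800; Valley Borough 0.1843; Riverside Township 0.2067; Upper Zone 0.1538; Garrison Precinct 0.2753.
Pro-rata amounts: Ashcroft Ward 577,126.92; Valley Borough 590,745.19; Riverside Township 662,529.31; Upper Zone 493,046.26; Garrison Precinct 882,552.32.
After rounding ($100): Ashcroft Ward $577,100; Valley Borough $590,700; Riverside Township $662,500; Upper Zone $493,000; Garrison Precinct $882,600. Sum = $3,205,900.
Difference $3,206,000 − $3,205,900 = +$100 applied to largest allocation (Garrison Precinct): Garrison Precinct becomes $882,700.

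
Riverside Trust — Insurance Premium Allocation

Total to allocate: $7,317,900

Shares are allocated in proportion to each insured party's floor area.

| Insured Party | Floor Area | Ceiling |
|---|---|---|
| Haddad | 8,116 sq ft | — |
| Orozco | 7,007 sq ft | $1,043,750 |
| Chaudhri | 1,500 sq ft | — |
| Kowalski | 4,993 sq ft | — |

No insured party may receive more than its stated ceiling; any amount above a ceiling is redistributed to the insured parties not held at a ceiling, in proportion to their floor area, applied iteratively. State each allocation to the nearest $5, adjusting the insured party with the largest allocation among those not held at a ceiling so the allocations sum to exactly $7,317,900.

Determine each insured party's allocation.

Floor area total: 21,616.
Proportional shares (ignoring caps): Haddad 2,747,597.91; Orozco 2,372,156.06; Chaudhri 507,811.34; Kowalski 1,690,334.69.
Capped: Orozco ($1,043,750); balance $6,274,150 reallocated over remaining floor area 14,609.
Remaining shares: Haddad 3,485,591.17 → $3,485,590; Chaudhri 644,207.34 → $644,205; Kowalski 2,144,351.49 → $2,144,350.
Rounding difference +$5 applied to Haddad → $3,485,595.

Haddad: $3,485,595 | Orozco: $1,043,750 | Chaudhri: $644,205 | Kowalski: $2,144,350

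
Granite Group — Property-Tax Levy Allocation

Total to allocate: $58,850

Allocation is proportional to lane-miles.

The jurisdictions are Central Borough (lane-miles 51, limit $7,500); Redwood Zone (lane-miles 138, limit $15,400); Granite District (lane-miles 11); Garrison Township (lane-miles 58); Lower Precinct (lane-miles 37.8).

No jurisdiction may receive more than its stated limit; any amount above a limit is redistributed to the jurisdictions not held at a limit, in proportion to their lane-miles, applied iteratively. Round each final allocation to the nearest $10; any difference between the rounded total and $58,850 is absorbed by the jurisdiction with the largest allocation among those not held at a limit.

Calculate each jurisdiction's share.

Central Borough: $7,500 | Redwood Zone: $15,400 | Granite District: $3,700 | Garrison Township: $19,530 | Lower Precinct: $12,720

Total lane-miles = 295.8.
Pro-rata shares before constraints: Central Borough 10,146.55; Redwood Zone 27,455.38; Granite District 2,188.47; Garrison Township 11,539.22; Lower Precinct 7,520.39.
Capped: Central Borough ($7,500), Redwood Zone ($15,400); remaining pool $35,950 reallocated over remaining lane-miles 106.8.
Remaining shares: Granite District 3,702.72 → $3,700; Garrison Township 19,523.41 → $19,520; Lower Precinct 12,723.88 → $12,720.
Rounding difference +$10 applied to Garrison Township → $19,530.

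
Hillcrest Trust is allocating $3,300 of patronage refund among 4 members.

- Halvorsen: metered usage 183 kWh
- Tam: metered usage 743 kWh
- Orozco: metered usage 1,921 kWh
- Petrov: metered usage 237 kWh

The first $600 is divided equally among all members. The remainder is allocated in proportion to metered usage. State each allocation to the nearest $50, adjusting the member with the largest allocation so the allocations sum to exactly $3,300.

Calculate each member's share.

First tranche $600 split equally: $150 each.
Remainder $2,700 by metered usage (total 3,084): Halvorsen 160.21 → $150; Tam 650.49 → $650; Orozco 1,681.81 → $1,700; Petrov 207.49 → $200.
Totals: Halvorsen $150 + $150 = $300; Tam $150 + $650 = $800; Orozco $150 + $1,700 = $1,850; Petrov $150 + $200 = $350.

Halvorsen: $300 · Tam: $800 · Orozco: $1,850 · Petrov: $350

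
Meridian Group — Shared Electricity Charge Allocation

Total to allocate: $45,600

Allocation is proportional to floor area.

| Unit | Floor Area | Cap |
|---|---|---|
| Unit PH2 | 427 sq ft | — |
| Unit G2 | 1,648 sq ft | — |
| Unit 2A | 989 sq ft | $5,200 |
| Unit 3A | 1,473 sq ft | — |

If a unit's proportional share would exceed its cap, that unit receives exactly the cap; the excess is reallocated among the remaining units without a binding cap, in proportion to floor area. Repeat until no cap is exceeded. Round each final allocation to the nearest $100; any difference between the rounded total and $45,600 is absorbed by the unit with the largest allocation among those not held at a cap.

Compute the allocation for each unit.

Unit PH2: $4,900 | Unit G2: $18,700 | Unit 2A: $5,200 | Unit 3A: $16,800

Combined floor area = 4,537.
Pro-rata shares before constraints: Unit PH2 4,291.65; Unit G2 16,563.54; Unit 2A 9,940.14; Unit 3A 14,804.67.
Capped: Unit 2A ($5,200); remaining pool $40,400 reallocated over remaining floor area 3,548.
Shares after redistribution: Unit PH2 4,862.12 → $4,900; Unit G2 18,765.28 → $18,800; Unit 3A 16,772.60 → $16,800.
Rounding difference −$100 applied to Unit G2 → $18,700.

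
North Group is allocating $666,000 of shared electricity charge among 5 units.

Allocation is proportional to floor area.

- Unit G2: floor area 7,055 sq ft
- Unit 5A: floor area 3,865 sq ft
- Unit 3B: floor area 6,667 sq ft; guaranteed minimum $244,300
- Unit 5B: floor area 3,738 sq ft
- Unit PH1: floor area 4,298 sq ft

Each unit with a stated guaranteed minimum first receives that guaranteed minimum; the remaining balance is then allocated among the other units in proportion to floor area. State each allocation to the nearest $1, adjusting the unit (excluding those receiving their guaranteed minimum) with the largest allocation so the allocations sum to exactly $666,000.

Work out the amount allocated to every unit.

Unit G2: $156,948; Unit 5A: $85,982; Unit 3B: $244,300; Unit 5B: $83,156; Unit PH1: $95,614

Fund the minimums — Unit 3B $244,300. Residual $421,700.
Residual split over remaining floor area 18,956: Unit G2 156,947.33 → $156,947; Unit 5A 85,981.77 → $85,982; Unit 5B 83,156.499 → $83,156; Unit PH1 95,614.40 → $95,614.
Rounding difference +$1 applied to Unit G2 → $156,948.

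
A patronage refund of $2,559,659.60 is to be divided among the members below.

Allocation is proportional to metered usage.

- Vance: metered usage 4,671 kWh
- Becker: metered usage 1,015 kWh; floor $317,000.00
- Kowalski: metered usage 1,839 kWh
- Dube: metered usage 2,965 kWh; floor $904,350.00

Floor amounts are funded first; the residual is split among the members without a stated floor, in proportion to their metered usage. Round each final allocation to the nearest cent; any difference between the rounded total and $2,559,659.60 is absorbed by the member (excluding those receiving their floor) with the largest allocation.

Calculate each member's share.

Minimums first: Becker $317,000.00; Dube $904,350.00. Residual $1,338,309.60.
Residual split over remaining metered usage 6,510: Vance 960,252.5563 → $960,252.56; Kowalski 378,057.0437 → $378,057.04.

Vance: $960,252.56; Becker: $317,000.00; Kowalski: $378,057.04; Dube: $904,350.00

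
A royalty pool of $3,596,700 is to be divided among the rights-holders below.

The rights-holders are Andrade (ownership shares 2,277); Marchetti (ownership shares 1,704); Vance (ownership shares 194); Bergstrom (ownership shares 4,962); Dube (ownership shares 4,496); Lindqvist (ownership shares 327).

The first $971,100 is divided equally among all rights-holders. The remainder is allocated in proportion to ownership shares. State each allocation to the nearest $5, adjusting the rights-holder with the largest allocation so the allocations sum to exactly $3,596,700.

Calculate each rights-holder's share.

First tranche $971,100 split equally: $161,850 each.
Remainder $2,625,600 by ownership shares (total 13,960): Andrade 428,258.68 → $428,260; Marchetti 320,488.71 → $320,490; Vance 36,487.56 → $36,490; Bergstrom 933,254.10 → $933,255; Dube 845,608.71 → $845,610; Lindqvist 61,502.23 → $61,500.
Rounding difference −$5 on remainder applied to Bergstrom.
Totals: Andrade $161,850 + $428,260 = $590,110; Marchetti $161,850 + $320,490 = $482,340; Vance $161,850 + $36,490 = $198,340; Bergstrom $161,850 + $933,250 = $1,095,100; Dube $161,850 + $845,610 = $1,007,460; Lindqvist $161,850 + $61,500 = $223,350.

Andrade: $590,110; Marchetti: $482,340; Vance: $198,340; Bergstrom: $1,095,100; Dube: $1,007,460; Lindqvist: $223,350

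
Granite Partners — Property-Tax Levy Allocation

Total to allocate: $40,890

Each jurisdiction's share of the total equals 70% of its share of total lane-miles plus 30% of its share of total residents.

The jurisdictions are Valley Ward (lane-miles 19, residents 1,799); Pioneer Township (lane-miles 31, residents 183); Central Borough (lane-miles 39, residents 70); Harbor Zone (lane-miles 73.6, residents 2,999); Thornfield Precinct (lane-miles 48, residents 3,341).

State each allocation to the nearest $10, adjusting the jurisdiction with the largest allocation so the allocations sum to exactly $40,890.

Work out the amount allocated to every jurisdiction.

Lane-miles total 210.6; residents total 8,392.
Composite weights (70% lane-miles + 30% residents): Valley Ward 0.1275; Pioneer Township 0.1096; Central Borough 0.1321; Harbor Zone 0.3518; Thornfield Precinct 0.2790.
Pro-rata amounts: Valley Ward 5,212.01; Pioneer Township 4,480.76; Central Borough 5,402.88; Harbor Zone 14,386.89; Thornfield Precinct 11,407.47.
Rounded to nearest $10: Valley Ward $5,210; Pioneer Township $4,480; Central Borough $5,400; Harbor Zone $14,390; Thornfield Precinct $11,410. Sum = $40,890.
Sum already equals the total — no adjustment.

Valley Ward: $5,210 | Pioneer Township: $4,480 | Central Borough: $5,400 | Harbor Zone: $14,390 | Thornfield Precinct: $11,410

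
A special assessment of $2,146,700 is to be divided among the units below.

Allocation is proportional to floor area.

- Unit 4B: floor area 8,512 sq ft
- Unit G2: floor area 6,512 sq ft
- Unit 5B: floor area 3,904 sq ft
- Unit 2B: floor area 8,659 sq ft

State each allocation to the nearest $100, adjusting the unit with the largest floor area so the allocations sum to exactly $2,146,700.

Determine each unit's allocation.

Total floor area = 8,512 + 6,512 + 3,904 + 8,659 = 27,587.
Unrounded shares: Unit 4B 662,366.71; Unit G2 506,735.43; Unit 5B 303,792.25; Unit 2B 673,805.61.
After rounding ($100): Unit 4B $662,400; Unit G2 $506,700; Unit 5B $303,800; Unit 2B $673,800. Sum = $2,146,700.
No rounding difference to absorb.

Unit 4B: $662,400 · Unit G2: $506,700 · Unit 5B: $303,800 · Unit 2B: $673,800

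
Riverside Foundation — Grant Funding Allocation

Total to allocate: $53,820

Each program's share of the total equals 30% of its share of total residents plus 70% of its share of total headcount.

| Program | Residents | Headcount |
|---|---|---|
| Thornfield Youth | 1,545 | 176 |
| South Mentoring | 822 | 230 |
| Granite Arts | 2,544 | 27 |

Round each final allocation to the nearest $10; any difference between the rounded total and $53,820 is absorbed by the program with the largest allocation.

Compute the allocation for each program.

Thornfield Youth: $20,390 · South Mentoring: $22,720 · Granite Arts: $10,710

Residents total 4,911; headcount total 433.
Blended shares (30% residents + 70% headcount): Thornfield Youth 0.3789; South Mentoring 0.4220; Granite Arts 0.1991.
Proportional shares: Thornfield Youth 20,392.75; South Mentoring 22,714.10; Granite Arts 10,713.15.
At nearest $10: Thornfield Youth $20,390; South Mentoring $22,710; Granite Arts $10,710. Sum = $53,810.
Difference $53,820 − $53,810 = +$10 applied to largest allocation (South Mentoring): South Mentoring becomes $22,720.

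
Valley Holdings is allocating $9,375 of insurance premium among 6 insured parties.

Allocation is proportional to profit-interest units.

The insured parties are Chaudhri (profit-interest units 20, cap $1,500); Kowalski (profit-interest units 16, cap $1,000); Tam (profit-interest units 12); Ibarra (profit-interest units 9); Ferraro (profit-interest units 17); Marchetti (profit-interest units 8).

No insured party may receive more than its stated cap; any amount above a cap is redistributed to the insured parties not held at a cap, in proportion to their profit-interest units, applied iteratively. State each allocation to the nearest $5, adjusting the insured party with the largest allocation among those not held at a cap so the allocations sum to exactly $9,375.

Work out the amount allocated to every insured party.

Profit-interest units total: 82.
Pro-rata shares before constraints: Chaudhri 2,286.59; Kowalski 1,829.27; Tam 1,371.95; Ibarra 1,028.96; Ferraro 1,943.60; Marchetti 914.63.
Capped: Chaudhri ($1,500), Kowalski ($1,000); residual $6,875 reallocated over remaining profit-interest units 46.
Shares after redistribution: Tam 1,793.48 → $1,795; Ibarra 1,345.11 → $1,345; Ferraro 2,540.76 → $2,540; Marchetti 1,195.65 → $1,195.

Chaudhri: $1,500; Kowalski: $1,000; Tam: $1,795; Ibarra: $1,345; Ferraro: $2,540; Marchetti: $1,195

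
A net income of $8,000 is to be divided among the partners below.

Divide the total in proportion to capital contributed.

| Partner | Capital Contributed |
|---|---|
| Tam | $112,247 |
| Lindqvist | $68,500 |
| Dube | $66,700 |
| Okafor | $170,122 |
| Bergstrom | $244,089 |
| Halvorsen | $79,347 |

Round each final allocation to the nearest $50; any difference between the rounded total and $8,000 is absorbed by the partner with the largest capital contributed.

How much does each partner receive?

Tam: $1,200; Lindqvist: $750; Dube: $700; Okafor: $1,850; Bergstrom: $2,650; Halvorsen: $850

Sum of capital contributed: 112,247 + 68,500 + 66,700 + 170,122 + 244,089 + 79,347 = 741,005.
Unrounded shares: Tam 1,211.84; Lindqvist 739.54; Dube 720.10; Okafor 1,836.66; Bergstrom 2,635.22; Halvorsen 856.64.
After rounding ($50): Tam $1,200; Lindqvist $750; Dube $700; Okafor $1,850; Bergstrom $2,650; Halvorsen $850. Sum = $8,000.
Sum already equals the total — no adjustment.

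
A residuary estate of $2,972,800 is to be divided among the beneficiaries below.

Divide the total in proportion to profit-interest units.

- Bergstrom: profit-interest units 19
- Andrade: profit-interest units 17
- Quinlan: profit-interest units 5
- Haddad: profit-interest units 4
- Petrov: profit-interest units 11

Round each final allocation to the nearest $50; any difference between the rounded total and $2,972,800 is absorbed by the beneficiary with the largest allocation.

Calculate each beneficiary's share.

Combined profit-interest units = 56.
Unrounded shares: Bergstrom 19/56 × $2,972,800 = 1,008,628.57; Andrade 17/56 × $2,972,800 = 902,457.14; Quinlan 5/56 × $2,972,800 = 265,428.57; Haddad 4/56 × $2,972,800 = 212,342.86; Petrov 11/56 × $2,972,800 = 583,942.86.
Rounded to nearest $50: Bergstrom $1,008,650; Andrade $902,450; Quinlan $265,450; Haddad $212,350; Petrov $583,950. Sum = $2,972,850.
Difference $2,972,800 − $2,972,850 = −$50 applied to largest allocation (Bergstrom): Bergstrom becomes $1,008,600.

Bergstrom: $1,008,600 | Andrade: $902,450 | Quinlan: $265,450 | Haddad: $212,350 | Petrov: $583,950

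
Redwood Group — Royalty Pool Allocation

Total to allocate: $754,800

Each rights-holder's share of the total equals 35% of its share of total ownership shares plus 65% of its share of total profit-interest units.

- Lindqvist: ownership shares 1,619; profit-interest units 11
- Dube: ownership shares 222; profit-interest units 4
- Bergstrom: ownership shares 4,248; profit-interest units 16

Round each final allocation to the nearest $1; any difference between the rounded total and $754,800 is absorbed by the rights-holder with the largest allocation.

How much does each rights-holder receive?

Ownership shares total 6,089; profit-interest units total 31.
Blended shares (35% ownership shares + 65% profit-interest units): Lindqvist 0.3237; Dube 0.0966; Bergstrom 0.5797.
Proportional shares: Lindqvist 244,333.61; Dube 72,937.59; Bergstrom 437,528.80.
After rounding ($1): Lindqvist $244,334; Dube $72,938; Bergstrom $437,529. Sum = $754,801.
Difference $754,800 − $754,801 = −$1 applied to largest allocation (Bergstrom): Bergstrom becomes $437,528.

Lindqvist: $244,334 · Dube: $72,938 · Bergstrom: $437,528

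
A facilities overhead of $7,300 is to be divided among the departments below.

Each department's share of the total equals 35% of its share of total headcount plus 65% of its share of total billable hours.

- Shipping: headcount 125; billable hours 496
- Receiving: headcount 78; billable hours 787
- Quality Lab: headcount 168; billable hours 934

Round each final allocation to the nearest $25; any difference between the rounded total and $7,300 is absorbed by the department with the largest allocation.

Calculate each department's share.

Shipping: $1,925 | Receiving: $2,225 | Quality Lab: $3,150

Totals — headcount 371, billable hours 2,217.
Composite weights (35% headcount + 65% billable hours): Shipping 0.2633; Receiving 0.3043; Quality Lab 0.4323.
Raw shares: Shipping 1,922.43; Receiving 2,221.57; Quality Lab 3,156.00.
After rounding ($25): Shipping $1,925; Receiving $2,225; Quality Lab $3,150. Sum = $7,300.
No rounding difference to absorb.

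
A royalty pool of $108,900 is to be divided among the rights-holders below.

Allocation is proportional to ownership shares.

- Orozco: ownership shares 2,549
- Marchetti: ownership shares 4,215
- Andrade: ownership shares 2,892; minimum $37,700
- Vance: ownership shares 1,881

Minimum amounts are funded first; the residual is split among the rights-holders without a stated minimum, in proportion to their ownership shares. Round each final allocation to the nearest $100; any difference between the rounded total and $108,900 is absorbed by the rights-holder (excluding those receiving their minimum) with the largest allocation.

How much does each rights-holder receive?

Guaranteed amounts: Andrade $37,700. Balance $71,200.
Balance split over remaining ownership shares 8,645: Orozco 20,993.50 → $21,000; Marchetti 34,714.63 → $34,700; Vance 15,491.87 → $15,500.

Orozco: $21,000 | Marchetti: $34,700 | Andrade: $37,700 | Vance: $15,500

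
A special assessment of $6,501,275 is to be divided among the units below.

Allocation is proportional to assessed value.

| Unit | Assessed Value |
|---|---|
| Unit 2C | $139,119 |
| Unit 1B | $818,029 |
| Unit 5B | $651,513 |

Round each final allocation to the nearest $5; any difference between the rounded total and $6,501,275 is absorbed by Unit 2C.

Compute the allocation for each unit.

Unit 2C: $562,235 · Unit 1B: $3,306,000 · Unit 5B: $2,633,040

Combined assessed value = 1,608,661.
Pro-rata amounts: Unit 2C 139,119/1,608,661 × $6,501,275 = 562,238.33; Unit 1B 818,029/1,608,661 × $6,501,275 = 3,305,998.89; Unit 5B 651,513/1,608,661 × $6,501,275 = 2,633,037.77.
Rounded to nearest $5: Unit 2C $562,240; Unit 1B $3,306,000; Unit 5B $2,633,040. Sum = $6,501,280.
Difference $6,501,275 − $6,501,280 = −$5 applied to Unit 2C: Unit 2C becomes $562,235.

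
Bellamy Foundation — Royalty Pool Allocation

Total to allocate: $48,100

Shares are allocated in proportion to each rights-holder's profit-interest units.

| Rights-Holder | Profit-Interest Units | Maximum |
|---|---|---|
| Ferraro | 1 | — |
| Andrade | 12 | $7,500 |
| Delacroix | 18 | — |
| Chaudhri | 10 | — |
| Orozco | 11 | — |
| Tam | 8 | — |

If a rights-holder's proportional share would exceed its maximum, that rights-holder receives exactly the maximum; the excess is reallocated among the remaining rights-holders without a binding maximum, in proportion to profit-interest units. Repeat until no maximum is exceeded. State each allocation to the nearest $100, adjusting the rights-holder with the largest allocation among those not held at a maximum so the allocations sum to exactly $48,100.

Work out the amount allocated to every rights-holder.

Profit-interest units total: 60.
Proportional shares (ignoring caps): Ferraro 801.67; Andrade 9,620.00; Delacroix 14,430.00; Chaudhri 8,016.67; Orozco 8,818.33; Tam 6,413.33.
Cap binds for Andrade ($7,500); remaining pool $40,600 reallocated over remaining profit-interest units 48.
Shares after redistribution: Ferraro 845.83 → $800; Delacroix 15,225.00 → $15,200; Chaudhri 8,458.33 → $8,500; Orozco 9,304.17 → $9,300; Tam 6,766.67 → $6,800.

Ferraro: $800 | Andrade: $7,500 | Delacroix: $15,200 | Chaudhri: $8,500 | Orozco: $9,300 | Tam: $6,800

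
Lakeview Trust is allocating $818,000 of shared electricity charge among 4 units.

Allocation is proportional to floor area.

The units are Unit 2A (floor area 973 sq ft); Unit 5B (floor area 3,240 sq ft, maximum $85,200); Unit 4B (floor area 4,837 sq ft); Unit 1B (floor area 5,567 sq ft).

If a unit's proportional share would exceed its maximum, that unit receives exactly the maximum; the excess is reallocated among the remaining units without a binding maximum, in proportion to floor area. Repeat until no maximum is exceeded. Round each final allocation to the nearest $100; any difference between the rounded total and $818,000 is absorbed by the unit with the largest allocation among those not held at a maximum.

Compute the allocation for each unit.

Unit 2A: $62,700; Unit 5B: $85,200; Unit 4B: $311,600; Unit 1B: $358,500

Combined floor area = 14,617.
Proportional shares (ignoring caps): Unit 2A 54,451.26; Unit 5B 181,317.64; Unit 4B 270,689.33; Unit 1B 311,541.77.
Cap binds for Unit 5B ($85,200); balance $732,800 reallocated over remaining floor area 11,377.
Shares after redistribution: Unit 2A 62,671.57 → $62,700; Unit 4B 311,554.33 → $311,600; Unit 1B 358,574.11 → $358,600.
Rounding difference −$100 applied to Unit 1B → $358,500.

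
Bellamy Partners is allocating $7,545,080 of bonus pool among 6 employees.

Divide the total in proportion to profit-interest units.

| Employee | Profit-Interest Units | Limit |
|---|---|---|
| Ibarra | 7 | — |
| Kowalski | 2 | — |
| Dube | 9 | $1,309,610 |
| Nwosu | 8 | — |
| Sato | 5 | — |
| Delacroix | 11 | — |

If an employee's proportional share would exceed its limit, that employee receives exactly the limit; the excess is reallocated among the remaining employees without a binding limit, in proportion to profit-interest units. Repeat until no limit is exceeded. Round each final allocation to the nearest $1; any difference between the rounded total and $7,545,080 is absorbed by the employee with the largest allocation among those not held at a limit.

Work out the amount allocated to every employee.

Sum of profit-interest units: 42.
Unconstrained shares: Ibarra 1,257,513.33; Kowalski 359,289.52; Dube 1,616,802.86; Nwosu 1,437,158.10; Sato 898,223.81; Delacroix 1,976,092.38.
Capped: Dube ($1,309,610); remaining pool $6,235,470 reallocated over remaining profit-interest units 33.
Remaining shares: Ibarra 1,322,675.45 → $1,322,675; Kowalski 377,907.27 → $377,907; Nwosu 1,511,629.09 → $1,511,629; Sato 944,768.18 → $944,768; Delacroix 2,078,490.00 → $2,078,490.
Rounding difference +$1 applied to Delacroix → $2,078,491.

Ibarra: $1,322,675 | Kowalski: $377,907 | Dube: $1,309,610 | Nwosu: $1,511,629 | Sato: $944,768 | Delacroix: $2,078,491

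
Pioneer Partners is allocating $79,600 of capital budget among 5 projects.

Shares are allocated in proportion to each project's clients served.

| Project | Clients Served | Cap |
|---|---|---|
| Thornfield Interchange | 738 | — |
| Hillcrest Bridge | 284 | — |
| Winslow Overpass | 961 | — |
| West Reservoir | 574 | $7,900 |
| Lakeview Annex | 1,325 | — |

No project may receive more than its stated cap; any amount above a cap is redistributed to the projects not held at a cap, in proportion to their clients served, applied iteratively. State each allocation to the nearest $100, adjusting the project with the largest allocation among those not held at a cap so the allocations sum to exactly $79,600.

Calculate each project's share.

Thornfield Interchange: $16,000 | Hillcrest Bridge: $6,200 | Winslow Overpass: $20,800 | West Reservoir: $7,900 | Lakeview Annex: $28,700

Combined clients served = 3,882.
Pro-rata shares before constraints: Thornfield Interchange 15,132.61; Hillcrest Bridge 5,823.39; Winslow Overpass 19,705.20; West Reservoir 11,769.81; Lakeview Annex 27,168.99.
Held at cap: West Reservoir ($7,900); remaining pool $71,700 reallocated over remaining clients served 3,308.
Remaining shares: Thornfield Interchange 15,995.95 → $16,000; Hillcrest Bridge 6,155.62 → $6,200; Winslow Overpass 20,829.41 → $20,800; Lakeview Annex 28,719.01 → $28,700.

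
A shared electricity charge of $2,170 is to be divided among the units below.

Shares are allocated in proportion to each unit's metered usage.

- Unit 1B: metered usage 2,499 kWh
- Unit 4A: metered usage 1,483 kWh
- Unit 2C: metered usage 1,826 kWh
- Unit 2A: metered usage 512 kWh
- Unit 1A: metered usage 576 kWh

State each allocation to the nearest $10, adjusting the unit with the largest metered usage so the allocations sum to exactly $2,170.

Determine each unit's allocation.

Metered usage total: 2,499 + 1,483 + 1,826 + 512 + 576 = 6,896.
Raw shares: Unit 1B 786.37; Unit 4A 466.66; Unit 2C 574.60; Unit 2A 161.11; Unit 1A 181.25.
At nearest $10: Unit 1B $790; Unit 4A $470; Unit 2C $570; Unit 2A $160; Unit 1A $180. Sum = $2,170.
Sum already equals the total — no adjustment.

Unit 1B: $790 | Unit 4A: $470 | Unit 2C: $570 | Unit 2A: $160 | Unit 1A: $180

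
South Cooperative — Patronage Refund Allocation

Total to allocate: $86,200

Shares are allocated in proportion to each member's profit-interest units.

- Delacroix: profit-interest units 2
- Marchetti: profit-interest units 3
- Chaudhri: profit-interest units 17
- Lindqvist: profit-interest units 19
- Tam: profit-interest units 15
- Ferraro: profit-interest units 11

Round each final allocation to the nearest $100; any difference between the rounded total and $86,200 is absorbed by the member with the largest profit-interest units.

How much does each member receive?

Profit-interest units total: 67.
Pro-rata amounts: Delacroix 2/67 × $86,200 = 2,573.13; Marchetti 3/67 × $86,200 = 3,859.70; Chaudhri 17/67 × $86,200 = 21,871.64; Lindqvist 19/67 × $86,200 = 24,444.78; Tam 15/67 × $86,200 = 19,298.51; Ferraro 11/67 × $86,200 = 14,152.24.
After rounding ($100): Delacroix $2,600; Marchetti $3,900; Chaudhri $21,900; Lindqvist $24,400; Tam $19,300; Ferraro $14,200. Sum = $86,300.
Difference $86,200 − $86,300 = −$100 applied to largest profit-interest units (Lindqvist): Lindqvist becomes $24,300.

Delacroix: $2,600; Marchetti: $3,900; Chaudhri: $21,900; Lindqvist: $24,300; Tam: $19,300; Ferraro: $14,200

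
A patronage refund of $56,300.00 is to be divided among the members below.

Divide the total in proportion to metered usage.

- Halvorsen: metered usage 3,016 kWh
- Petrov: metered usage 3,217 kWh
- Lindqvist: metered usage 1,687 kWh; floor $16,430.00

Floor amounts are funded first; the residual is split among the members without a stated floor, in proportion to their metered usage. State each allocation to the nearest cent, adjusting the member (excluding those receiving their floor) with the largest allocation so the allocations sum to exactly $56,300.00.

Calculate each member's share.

Halvorsen: $19,292.14 · Petrov: $20,577.86 · Lindqvist: $16,430.00

Guaranteed amounts: Lindqvist $16,430.00. Remaining pool $39,870.00.
Remaining pool split over remaining metered usage 6,233: Halvorsen 19,292.1418 → $19,292.14; Petrov 20,577.8582 → $20,577.86.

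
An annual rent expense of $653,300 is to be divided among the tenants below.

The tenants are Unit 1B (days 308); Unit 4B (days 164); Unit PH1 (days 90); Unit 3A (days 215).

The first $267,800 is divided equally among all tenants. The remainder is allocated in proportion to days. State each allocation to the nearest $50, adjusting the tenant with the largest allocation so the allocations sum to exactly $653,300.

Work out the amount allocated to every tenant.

Unit 1B: $219,800 | Unit 4B: $148,300 | Unit PH1: $111,600 | Unit 3A: $173,600

Equal tier: $267,800 ÷ 4 = $66,950 apiece.
Remainder $385,500 by days (total 777): Unit 1B 152,810.81 → $152,800; Unit 4B 81,366.80 → $81,350; Unit PH1 44,652.51 → $44,650; Unit 3A 106,669.88 → $106,650.
Rounding difference +$50 on remainder applied to Unit 1B.
Totals: Unit 1B $66,950 + $152,850 = $219,800; Unit 4B $66,950 + $81,350 = $148,300; Unit PH1 $66,950 + $44,650 = $111,600; Unit 3A $66,950 + $106,650 = $173,600.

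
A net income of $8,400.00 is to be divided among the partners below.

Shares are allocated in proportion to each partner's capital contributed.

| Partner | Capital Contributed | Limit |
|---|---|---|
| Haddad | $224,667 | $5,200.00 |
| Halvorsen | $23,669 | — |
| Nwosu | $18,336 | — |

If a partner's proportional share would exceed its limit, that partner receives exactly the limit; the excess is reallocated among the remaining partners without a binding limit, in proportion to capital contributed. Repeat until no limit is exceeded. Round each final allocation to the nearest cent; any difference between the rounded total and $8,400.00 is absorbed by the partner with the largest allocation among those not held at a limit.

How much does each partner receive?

Combined capital contributed = 266,672.
Unconstrained shares: Haddad 7,076.8690; Halvorsen 745.5586; Nwosu 577.5724.
Capped: Haddad ($5,200.00); residual $3,200.00 reallocated over remaining capital contributed 42,005.
Remaining shares: Halvorsen 1,803.1377 → $1,803.14; Nwosu 1,396.8623 → $1,396.86.

Haddad: $5,200.00 | Halvorsen: $1,803.14 | Nwosu: $1,396.86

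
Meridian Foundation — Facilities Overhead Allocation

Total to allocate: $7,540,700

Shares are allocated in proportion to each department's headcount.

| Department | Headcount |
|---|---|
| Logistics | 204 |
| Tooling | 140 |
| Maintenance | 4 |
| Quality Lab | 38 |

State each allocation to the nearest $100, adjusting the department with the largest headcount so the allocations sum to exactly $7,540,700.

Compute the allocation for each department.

Logistics: $3,985,300 · Tooling: $2,735,000 · Maintenance: $78,100 · Quality Lab: $742,300

Headcount total: 386.
Unrounded shares: Logistics 204/386 × $7,540,700 = 3,985,240.41; Tooling 140/386 × $7,540,700 = 2,734,968.91; Maintenance 4/386 × $7,540,700 = 78,141.97; Quality Lab 38/386 × $7,540,700 = 742,348.70.
After rounding ($100): Logistics $3,985,200; Tooling $2,735,000; Maintenance $78,100; Quality Lab $742,300. Sum = $7,540,600.
Difference $7,540,700 − $7,540,600 = +$100 applied to largest headcount (Logistics): Logistics becomes $3,985,300.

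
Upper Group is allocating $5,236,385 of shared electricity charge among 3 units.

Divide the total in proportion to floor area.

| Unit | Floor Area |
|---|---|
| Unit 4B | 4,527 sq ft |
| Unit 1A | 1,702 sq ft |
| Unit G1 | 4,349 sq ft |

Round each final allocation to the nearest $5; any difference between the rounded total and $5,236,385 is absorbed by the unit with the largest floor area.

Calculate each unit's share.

Combined floor area = 4,527 + 1,702 + 4,349 = 10,578.
Proportional shares: Unit 4B 2,240,982.69; Unit 1A 842,534.25; Unit G1 2,152,868.06.
After rounding ($5): Unit 4B $2,240,985; Unit 1A $842,535; Unit G1 $2,152,870. Sum = $5,236,390.
Difference $5,236,385 − $5,236,390 = −$5 applied to largest floor area (Unit 4B): Unit 4B becomes $2,240,980.

Unit 4B: $2,240,980 · Unit 1A: $842,535 · Unit G1: $2,152,870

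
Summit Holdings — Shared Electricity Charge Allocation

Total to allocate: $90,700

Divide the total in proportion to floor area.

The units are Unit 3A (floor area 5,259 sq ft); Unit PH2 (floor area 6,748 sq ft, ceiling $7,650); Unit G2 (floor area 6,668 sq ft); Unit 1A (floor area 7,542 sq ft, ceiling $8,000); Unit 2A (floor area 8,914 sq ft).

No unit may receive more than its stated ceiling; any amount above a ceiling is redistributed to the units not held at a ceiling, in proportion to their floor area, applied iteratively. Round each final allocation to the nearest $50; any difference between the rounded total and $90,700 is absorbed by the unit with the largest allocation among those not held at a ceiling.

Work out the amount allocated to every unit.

Unit 3A: $18,950; Unit PH2: $7,650; Unit G2: $24,000; Unit 1A: $8,000; Unit 2A: $32,100

Combined floor area = 35,131.
Unconstrained shares: Unit 3A 13,577.50; Unit PH2 17,421.75; Unit G2 17,215.21; Unit 1A 19,471.67; Unit 2A 23,013.86.
Cap binds for Unit PH2 ($7,650), Unit 1A ($8,000); residual $75,050 reallocated over remaining floor area 20,841.
Remaining shares: Unit 3A 18,938.05 → $18,950; Unit G2 24,011.97 → $24,000; Unit 2A 32,099.98 → $32,100.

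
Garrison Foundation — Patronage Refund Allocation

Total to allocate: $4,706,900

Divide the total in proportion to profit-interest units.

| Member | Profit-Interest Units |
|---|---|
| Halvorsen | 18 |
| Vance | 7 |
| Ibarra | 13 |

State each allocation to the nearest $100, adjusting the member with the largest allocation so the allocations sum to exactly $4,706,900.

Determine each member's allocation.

Halvorsen: $2,229,500 | Vance: $867,100 | Ibarra: $1,610,300

Combined profit-interest units = 38.
Unrounded shares: Halvorsen 18/38 × $4,706,900 = 2,229,584.21; Vance 7/38 × $4,706,900 = 867,060.53; Ibarra 13/38 × $4,706,900 = 1,610,255.26.
At nearest $100: Halvorsen $2,229,600; Vance $867,100; Ibarra $1,610,300. Sum = $4,707,000.
Difference $4,706,900 − $4,707,000 = −$100 applied to largest allocation (Halvorsen): Halvorsen becomes $2,229,500.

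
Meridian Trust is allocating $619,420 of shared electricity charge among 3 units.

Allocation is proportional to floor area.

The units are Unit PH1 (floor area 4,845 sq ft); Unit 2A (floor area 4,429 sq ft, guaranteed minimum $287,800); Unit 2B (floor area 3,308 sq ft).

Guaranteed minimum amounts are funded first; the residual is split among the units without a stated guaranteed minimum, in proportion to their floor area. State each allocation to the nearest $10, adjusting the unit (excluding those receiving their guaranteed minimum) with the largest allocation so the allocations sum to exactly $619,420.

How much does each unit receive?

Guaranteed amounts: Unit 2A $287,800. Remaining pool $331,620.
Remaining pool split over remaining floor area 8,153: Unit PH1 197,068.43 → $197,070; Unit 2B 134,551.57 → $134,550.

Unit PH1: $197,070 · Unit 2A: $287,800 · Unit 2B: $134,550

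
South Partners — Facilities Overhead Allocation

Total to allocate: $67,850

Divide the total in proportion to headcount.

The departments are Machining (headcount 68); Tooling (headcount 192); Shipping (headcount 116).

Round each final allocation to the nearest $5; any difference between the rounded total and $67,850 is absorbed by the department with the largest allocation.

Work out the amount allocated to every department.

Combined headcount = 376.
Proportional shares: Machining 68/376 × $67,850 = 12,270.74; Tooling 192/376 × $67,850 = 34,646.81; Shipping 116/376 × $67,850 = 20,932.45.
At nearest $5: Machining $12,270; Tooling $34,645; Shipping $20,930. Sum = $67,845.
Difference $67,850 − $67,845 = +$5 applied to largest allocation (Tooling): Tooling becomes $34,650.

Machining: $12,270 · Tooling: $34,650 · Shipping: $20,930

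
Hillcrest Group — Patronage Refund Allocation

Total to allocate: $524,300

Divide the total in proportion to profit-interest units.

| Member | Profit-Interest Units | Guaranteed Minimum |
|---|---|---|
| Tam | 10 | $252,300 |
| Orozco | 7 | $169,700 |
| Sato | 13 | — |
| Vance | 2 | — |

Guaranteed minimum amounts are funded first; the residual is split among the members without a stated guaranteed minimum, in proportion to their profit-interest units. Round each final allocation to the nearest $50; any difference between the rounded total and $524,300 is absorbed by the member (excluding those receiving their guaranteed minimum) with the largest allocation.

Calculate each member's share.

Tam: $252,300 · Orozco: $169,700 · Sato: $88,650 · Vance: $13,650

Minimums first: Tam $252,300; Orozco $169,700. Remaining pool $102,300.
Remaining pool split over remaining profit-interest units 15: Sato 88,660.00 → $88,650; Vance 13,640.00 → $13,650.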